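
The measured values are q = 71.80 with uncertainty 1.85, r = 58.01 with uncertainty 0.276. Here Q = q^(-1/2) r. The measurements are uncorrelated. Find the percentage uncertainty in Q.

1.37%

Since Q is a product/quotient, work with relative uncertainties:
  (−½·δq/q)² = (-0.5×0.0258)² = 0.000166;  (1·δr/r)² = (1×0.00476)² = 2.26e-05
δQ/Q = √(0.000189) = 0.0137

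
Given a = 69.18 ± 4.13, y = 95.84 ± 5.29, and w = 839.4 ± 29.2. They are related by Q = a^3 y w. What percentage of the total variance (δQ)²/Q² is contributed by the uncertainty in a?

(δQ/Q)² = (3·δa/a)² + (1·δy/y)² + (1·δw/w)²
  a term: (3×0.0597)² = 0.0321
  y term: (1×0.0552)² = 0.00305
  w term: (1×0.0348)² = 0.00121
Total = 0.0363. Share from a = 0.0321/0.0363 = 0.883.

88.3%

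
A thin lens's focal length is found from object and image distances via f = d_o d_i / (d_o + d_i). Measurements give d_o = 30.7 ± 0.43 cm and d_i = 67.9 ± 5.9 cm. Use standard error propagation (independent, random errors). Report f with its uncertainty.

21.1 ± 0.607 cm

∂f/∂d_o = (d_i/(d_o+d_i))² = 0.474;  ∂f/∂d_i = (d_o/(d_o+d_i))² = 0.0969
δf = √((∂f/∂d_o · δd_o)² + (∂f/∂d_i · δd_i)²) = √(0.0416 + 0.327) = 0.607 cm
f = 21.1 cm.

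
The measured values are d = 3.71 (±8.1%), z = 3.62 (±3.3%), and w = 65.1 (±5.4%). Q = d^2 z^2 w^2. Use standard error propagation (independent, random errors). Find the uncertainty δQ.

For a monomial Q ∝ d^2, z^2, w^2, fractional errors add in quadrature:
  (2·δd/d)² = (2×0.0810)² = 0.0262;  (2·δz/z)² = (2×0.0330)² = 0.00436;  (2·δw/w)² = (2×0.0540)² = 0.0117
δQ/Q = √(0.0423) = 0.206
Q = 7.64e+05, so δQ = 0.206 × 7.64e+05 = 1.57e+05.

1.57e+05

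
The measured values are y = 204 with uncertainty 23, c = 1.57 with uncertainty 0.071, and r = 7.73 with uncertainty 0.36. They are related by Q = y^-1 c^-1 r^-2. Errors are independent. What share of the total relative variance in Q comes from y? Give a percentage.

54.2%

(δQ/Q)² = (-1·δy/y)² + (-1·δc/c)² + (-2·δr/r)²
  y term: (-1×0.113)² = 0.0127
  c term: (-1×0.0452)² = 0.00205
  r term: (-2×0.0466)² = 0.00868
Total = 0.0234. Share from y = 0.0127/0.0234 = 0.542.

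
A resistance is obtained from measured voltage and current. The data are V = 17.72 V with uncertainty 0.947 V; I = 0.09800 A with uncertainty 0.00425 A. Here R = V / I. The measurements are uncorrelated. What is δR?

12.4 Ω

Relative error in a monomial: (δR/R)² = Σ (nᵢ · δxᵢ/xᵢ)².
  (1·δV/V)² = (1×0.0534)² = 0.00286;  (-1·δI/I)² = (-1×0.0434)² = 0.00188
δR/R = √(0.00474) = 0.0688
R = 180.8 Ω, so δR = 0.0688 × 180.8 = 12.4 Ω.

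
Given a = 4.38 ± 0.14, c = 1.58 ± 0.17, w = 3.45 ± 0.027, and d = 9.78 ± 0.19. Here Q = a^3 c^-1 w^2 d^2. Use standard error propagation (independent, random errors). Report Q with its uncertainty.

Relative error in a monomial: (δQ/Q)² = Σ (nᵢ · δxᵢ/xᵢ)².
  (3·δa/a)² = (3×0.0320)² = 0.00919;  (-1·δc/c)² = (-1×0.108)² = 0.0116;  (2·δw/w)² = (2×0.00783)² = 0.000245;  (2·δd/d)² = (2×0.0194)² = 0.00151
δQ/Q = √(0.0225) = 0.150
Q = 60500, so δQ = 0.150 × 60500 = 9090.

60500 ± 9090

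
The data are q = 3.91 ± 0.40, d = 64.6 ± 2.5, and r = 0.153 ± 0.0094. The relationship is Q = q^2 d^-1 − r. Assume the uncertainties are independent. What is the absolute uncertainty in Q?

0.0502

Let p = q^2·d^-1 = 0.237. δp/p = √((2·δq/q)² + (-1·δd/d)²) = √(0.0419 + 0.00150) = 0.208, so δp = 0.0493.
Q = p − r: δQ = √(δp² + δr²) = √(0.00243 + 8.84e-05) = 0.0502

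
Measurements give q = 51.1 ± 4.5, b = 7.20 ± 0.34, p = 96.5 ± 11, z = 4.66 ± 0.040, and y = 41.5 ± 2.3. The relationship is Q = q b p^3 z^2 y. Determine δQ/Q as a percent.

Since Q is a product/quotient, work with relative uncertainties:
  (1·δq/q)² = (1×0.0881)² = 0.00776;  (1·δb/b)² = (1×0.0472)² = 0.00223;  (3·δp/p)² = (3×0.114)² = 0.117;  (2·δz/z)² = (2×0.00858)² = 0.000295;  (1·δy/y)² = (1×0.0554)² = 0.00307
δQ/Q = √(0.130) = 0.361

36.1%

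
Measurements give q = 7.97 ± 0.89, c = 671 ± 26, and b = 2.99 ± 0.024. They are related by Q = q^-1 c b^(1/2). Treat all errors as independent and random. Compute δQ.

17.2

Since Q is a product/quotient, work with relative uncertainties:
  (-1·δq/q)² = (-1×0.112)² = 0.0125;  (1·δc/c)² = (1×0.0387)² = 0.00150;  (½·δb/b)² = (0.5×0.00803)² = 1.61e-05
δQ/Q = √(0.0140) = 0.118
Q = 146, so δQ = 0.118 × 146 = 17.2.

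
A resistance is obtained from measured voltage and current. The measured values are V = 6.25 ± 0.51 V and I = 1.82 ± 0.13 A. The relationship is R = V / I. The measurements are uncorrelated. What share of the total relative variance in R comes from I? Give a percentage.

43.4%

(δR/R)² = (1·δV/V)² + (-1·δI/I)²
  V term: (1×0.0816)² = 0.00666
  I term: (-1×0.0714)² = 0.00510
Total = 0.0118. Share from I = 0.00510/0.0118 = 0.434.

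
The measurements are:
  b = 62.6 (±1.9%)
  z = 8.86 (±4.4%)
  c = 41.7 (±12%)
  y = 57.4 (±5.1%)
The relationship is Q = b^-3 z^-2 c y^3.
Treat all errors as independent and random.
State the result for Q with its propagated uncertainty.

0.410 ± 0.0905

Q is a product of powers, so relative uncertainties combine in quadrature:
  (-3·δb/b)² = (-3×0.0190)² = 0.00325;  (-2·δz/z)² = (-2×0.0440)² = 0.00774;  (1·δc/c)² = (1×0.120)² = 0.0144;  (3·δy/y)² = (3×0.0510)² = 0.0234
δQ/Q = √(0.0488) = 0.221
Q = 0.410, so δQ = 0.221 × 0.410 = 0.0905.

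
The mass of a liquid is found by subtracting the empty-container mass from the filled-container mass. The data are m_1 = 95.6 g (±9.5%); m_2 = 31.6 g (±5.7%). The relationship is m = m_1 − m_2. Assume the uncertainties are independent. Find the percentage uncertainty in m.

Absolute uncertainties add in quadrature for a linear combination:
  (δm_1)² = 82.5;  (δm_2)² = 3.24
δm = √(85.7) = 9.26 g
m = 64.0 g, so δm/m = 9.26/64.0 = 0.145.

14.5%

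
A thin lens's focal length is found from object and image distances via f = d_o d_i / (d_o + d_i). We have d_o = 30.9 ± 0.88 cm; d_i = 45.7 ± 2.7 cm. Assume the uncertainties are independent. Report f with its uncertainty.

∂f/∂d_o = (d_i/(d_o+d_i))² = 0.356;  ∂f/∂d_i = (d_o/(d_o+d_i))² = 0.163
δf = √((∂f/∂d_o · δd_o)² + (∂f/∂d_i · δd_i)²) = √(0.0981 + 0.193) = 0.540 cm
f = 18.4 cm.

18.4 ± 0.540 cm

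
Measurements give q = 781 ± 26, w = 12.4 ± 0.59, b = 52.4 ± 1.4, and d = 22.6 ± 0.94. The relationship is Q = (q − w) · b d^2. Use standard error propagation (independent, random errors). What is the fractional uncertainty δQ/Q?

0.0937

Let u = q − w = 769. δu = √(δq² + δw²) = √(676 + 0.348) = 26.0, so δu/u = 0.0338.
Q is then a monomial in u, b, d:
δQ/Q = √((δu/u)² + (1·δb/b)² + (2·δd/d)²) = √(0.00114 + 0.000714 + 0.00692) = 0.0937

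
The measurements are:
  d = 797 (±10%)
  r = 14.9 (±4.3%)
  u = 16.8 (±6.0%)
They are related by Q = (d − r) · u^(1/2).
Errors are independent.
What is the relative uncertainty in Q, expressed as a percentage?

10.6%

Let w = d − r = 782. δw = √(δd² + δr²) = √(6350 + 0.410) = 79.7, so δw/w = 0.102.
Q is then a monomial in w, u:
δQ/Q = √((δw/w)² + (½·δu/u)²) = √(0.0104 + 0.000900) = 0.106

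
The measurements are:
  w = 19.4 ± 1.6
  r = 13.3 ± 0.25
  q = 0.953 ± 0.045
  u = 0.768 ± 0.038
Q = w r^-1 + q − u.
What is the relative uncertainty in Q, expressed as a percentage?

8.32%

Let p = w·r^-1 = 1.46. δp/p = √((1·δw/w)² + (-1·δr/r)²) = √(0.00680 + 0.000353) = 0.0846, so δp = 0.123.
Q = p + q − u: δQ = √(δp² + δq² + δu²) = √(0.0152 + 0.00202 + 0.00144) = 0.137
Q = 1.64, so δQ/Q = 0.137/1.64 = 0.0832.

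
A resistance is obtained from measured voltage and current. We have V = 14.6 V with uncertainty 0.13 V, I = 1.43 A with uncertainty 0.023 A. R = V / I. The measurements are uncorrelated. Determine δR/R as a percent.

1.84%

Products/powers → add relative errors in quadrature, weighted by exponent:
  (1·δV/V)² = (1×0.00890)² = 7.93e-05;  (-1·δI/I)² = (-1×0.0161)² = 0.000259
δR/R = √(0.000338) = 0.0184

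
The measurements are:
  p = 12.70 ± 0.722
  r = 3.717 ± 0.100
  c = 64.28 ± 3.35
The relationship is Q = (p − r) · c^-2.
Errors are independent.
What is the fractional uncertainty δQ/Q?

Let u = p − r = 8.983. δu = √(δp² + δr²) = √(0.521 + 0.0100) = 0.729, so δu/u = 0.0811.
Q is then a monomial in u, c:
δQ/Q = √((δu/u)² + (-2·δc/c)²) = √(0.00658 + 0.0109) = 0.132

0.132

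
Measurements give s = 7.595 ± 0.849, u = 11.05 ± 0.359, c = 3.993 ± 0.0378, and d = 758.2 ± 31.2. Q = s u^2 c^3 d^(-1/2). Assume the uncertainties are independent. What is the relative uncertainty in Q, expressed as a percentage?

Products/powers → add relative errors in quadrature, weighted by exponent:
  (1·δs/s)² = (1×0.112)² = 0.0125;  (2·δu/u)² = (2×0.0325)² = 0.00422;  (3·δc/c)² = (3×0.00947)² = 0.000807;  (−½·δd/d)² = (-0.5×0.0412)² = 0.000423
δQ/Q = √(0.0179) = 0.134

13.4%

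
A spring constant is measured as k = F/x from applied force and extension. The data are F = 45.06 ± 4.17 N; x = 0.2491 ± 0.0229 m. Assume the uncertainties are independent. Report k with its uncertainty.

180.9 ± 23.6 N/m

Relative error in a monomial: (δk/k)² = Σ (nᵢ · δxᵢ/xᵢ)².
  (1·δF/F)² = (1×0.0925)² = 0.00856;  (-1·δx/x)² = (-1×0.0919)² = 0.00845
δk/k = √(0.0170) = 0.130
k = 180.9 N/m, so δk = 0.130 × 180.9 = 23.6 N/m.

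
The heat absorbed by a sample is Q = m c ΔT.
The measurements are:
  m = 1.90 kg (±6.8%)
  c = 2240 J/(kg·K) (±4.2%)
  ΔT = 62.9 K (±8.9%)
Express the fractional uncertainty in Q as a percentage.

Products/powers → add relative errors in quadrature, weighted by exponent:
  (1·δm/m)² = (1×0.0680)² = 0.00462;  (1·δc/c)² = (1×0.0420)² = 0.00176;  (1·δΔT/ΔT)² = (1×0.0890)² = 0.00792
δQ/Q = √(0.0143) = 0.120

12.0%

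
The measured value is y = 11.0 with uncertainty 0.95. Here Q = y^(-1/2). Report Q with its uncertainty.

Relative error in a monomial: (δQ/Q)² = Σ (nᵢ · δxᵢ/xᵢ)².
  (−½·δy/y)² = (-0.5×0.0864)² = 0.00186
δQ/Q = √(0.00186) = 0.0432
Q = 0.302, so δQ = 0.0432 × 0.302 = 0.0130.

0.302 ± 0.0130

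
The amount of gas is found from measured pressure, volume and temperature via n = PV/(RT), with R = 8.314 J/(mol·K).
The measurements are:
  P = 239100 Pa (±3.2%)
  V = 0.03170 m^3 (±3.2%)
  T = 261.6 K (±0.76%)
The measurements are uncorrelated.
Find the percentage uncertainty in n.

For a monomial n ∝ P, V, T^-1, fractional errors add in quadrature:
  (1·δP/P)² = (1×0.0320)² = 0.00102;  (1·δV/V)² = (1×0.0320)² = 0.00102;  (-1·δT/T)² = (-1×0.00760)² = 5.78e-05
δn/n = √(0.00211) = 0.0459

4.59%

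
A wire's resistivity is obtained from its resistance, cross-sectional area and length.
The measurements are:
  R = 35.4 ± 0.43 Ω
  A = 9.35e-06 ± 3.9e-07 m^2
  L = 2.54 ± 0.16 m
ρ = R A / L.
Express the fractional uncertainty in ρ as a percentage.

7.65%

ρ is a product of powers, so relative uncertainties combine in quadrature:
  (1·δR/R)² = (1×0.0121)² = 0.000148;  (1·δA/A)² = (1×0.0417)² = 0.00174;  (-1·δL/L)² = (-1×0.0630)² = 0.00397
δρ/ρ = √(0.00586) = 0.0765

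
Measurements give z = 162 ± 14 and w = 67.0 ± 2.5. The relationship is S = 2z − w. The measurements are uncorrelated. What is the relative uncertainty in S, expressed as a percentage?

10.9%

Sums and differences: (δS)² = Σ (cᵢ δxᵢ)².
  (2·δz)² = 784;  (δw)² = 6.25
δS = √(790) = 28.1
S = 257, so δS/S = 28.1/257 = 0.109.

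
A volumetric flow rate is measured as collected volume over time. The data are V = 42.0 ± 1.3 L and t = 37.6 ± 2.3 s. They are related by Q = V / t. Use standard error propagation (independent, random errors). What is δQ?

For a monomial Q ∝ V, t^-1, fractional errors add in quadrature:
  (1·δV/V)² = (1×0.0310)² = 0.000958;  (-1·δt/t)² = (-1×0.0612)² = 0.00374
δQ/Q = √(0.00470) = 0.0686
Q = 1.12 L/s, so δQ = 0.0686 × 1.12 = 0.0766 L/s.

0.0766 L/s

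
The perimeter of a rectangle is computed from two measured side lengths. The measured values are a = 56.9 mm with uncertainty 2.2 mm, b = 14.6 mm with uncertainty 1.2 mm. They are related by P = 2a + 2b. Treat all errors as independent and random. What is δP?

Absolute uncertainties add in quadrature for a linear combination:
  (2·δa)² = 19.4;  (2·δb)² = 5.76
δP = √(25.1) = 5.01 mm

5.01 mm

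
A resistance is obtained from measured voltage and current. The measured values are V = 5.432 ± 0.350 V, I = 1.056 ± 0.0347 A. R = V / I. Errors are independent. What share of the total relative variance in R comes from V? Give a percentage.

79.4%

(δR/R)² = (1·δV/V)² + (-1·δI/I)²
  V term: (1×0.0644)² = 0.00415
  I term: (-1×0.0329)² = 0.00108
Total = 0.00523. Share from V = 0.00415/0.00523 = 0.794.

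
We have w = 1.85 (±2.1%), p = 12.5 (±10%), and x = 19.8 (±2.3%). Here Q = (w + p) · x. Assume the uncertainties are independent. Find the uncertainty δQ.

Let u = w + p = 14.3. δu = √(δw² + δp²) = √(0.00151 + 1.56) = 1.25, so δu/u = 0.0872.
Q is then a monomial in u, x:
δQ/Q = √((δu/u)² + (1·δx/x)²) = √(0.00760 + 0.000529) = 0.0901
Q = 284, so δQ = 0.0901 × 284 = 25.6.

25.6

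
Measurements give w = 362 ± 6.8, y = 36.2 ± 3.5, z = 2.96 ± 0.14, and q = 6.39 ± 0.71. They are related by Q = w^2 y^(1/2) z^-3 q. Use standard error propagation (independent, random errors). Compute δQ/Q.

0.190

Products/powers → add relative errors in quadrature, weighted by exponent:
  (2·δw/w)² = (2×0.0188)² = 0.00141;  (½·δy/y)² = (0.5×0.0967)² = 0.00234;  (-3·δz/z)² = (-3×0.0473)² = 0.0201;  (1·δq/q)² = (1×0.111)² = 0.0123
δQ/Q = √(0.0362) = 0.190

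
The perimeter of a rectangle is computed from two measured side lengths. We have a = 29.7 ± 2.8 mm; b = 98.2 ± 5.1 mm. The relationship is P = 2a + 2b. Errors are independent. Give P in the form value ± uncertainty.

Each term contributes (cᵢ δxᵢ)² to (δP)²:
  (2·δa)² = 31.4;  (2·δb)² = 104
δP = √(135) = 11.6 mm
P = 256 mm.

256 ± 11.6 mm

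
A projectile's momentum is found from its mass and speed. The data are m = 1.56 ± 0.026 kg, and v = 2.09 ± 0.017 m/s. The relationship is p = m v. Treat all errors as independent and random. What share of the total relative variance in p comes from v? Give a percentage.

19.2%

(δp/p)² = (1·δm/m)² + (1·δv/v)²
  m term: (1×0.0167)² = 0.000278
  v term: (1×0.00813)² = 6.62e-05
Total = 0.000344. Share from v = 6.62e-05/0.000344 = 0.192.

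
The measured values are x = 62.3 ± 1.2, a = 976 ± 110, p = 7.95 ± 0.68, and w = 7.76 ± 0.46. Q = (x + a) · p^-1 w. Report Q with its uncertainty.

1010 ± 151

Let u = x + a = 1040. δu = √(δx² + δa²) = √(1.44 + 12100) = 110, so δu/u = 0.106.
Q is then a monomial in u, p, w:
δQ/Q = √((δu/u)² + (-1·δp/p)² + (1·δw/w)²) = √(0.0112 + 0.00732 + 0.00351) = 0.149
Q = 1010, so δQ = 0.149 × 1010 = 151.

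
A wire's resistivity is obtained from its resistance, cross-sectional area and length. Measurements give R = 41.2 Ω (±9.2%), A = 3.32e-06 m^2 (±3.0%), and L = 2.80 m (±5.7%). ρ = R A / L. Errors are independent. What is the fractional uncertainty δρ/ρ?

0.112

For a monomial ρ ∝ R, A, L^-1, fractional errors add in quadrature:
  (1·δR/R)² = (1×0.0920)² = 0.00846;  (1·δA/A)² = (1×0.0300)² = 0.000900;  (-1·δL/L)² = (-1×0.0570)² = 0.00325
δρ/ρ = √(0.0126) = 0.112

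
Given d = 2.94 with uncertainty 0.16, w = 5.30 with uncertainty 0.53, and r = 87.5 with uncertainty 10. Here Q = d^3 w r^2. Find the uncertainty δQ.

3.07e+05

Relative error in a monomial: (δQ/Q)² = Σ (nᵢ · δxᵢ/xᵢ)².
  (3·δd/d)² = (3×0.0544)² = 0.0267;  (1·δw/w)² = (1×0.100)² = 0.0100;  (2·δr/r)² = (2×0.114)² = 0.0522
δQ/Q = √(0.0889) = 0.298
Q = 1.03e+06, so δQ = 0.298 × 1.03e+06 = 3.07e+05.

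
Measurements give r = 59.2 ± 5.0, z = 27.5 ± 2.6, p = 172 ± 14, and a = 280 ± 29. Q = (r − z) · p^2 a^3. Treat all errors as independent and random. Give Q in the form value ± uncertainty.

Let u = r − z = 31.7. δu = √(δr² + δz²) = √(25.0 + 6.76) = 5.64, so δu/u = 0.178.
Q is then a monomial in u, p, a:
δQ/Q = √((δu/u)² + (2·δp/p)² + (3·δa/a)²) = √(0.0316 + 0.0265 + 0.0965) = 0.393
Q = 2.06e+13, so δQ = 0.393 × 2.06e+13 = 8.1e+12.

(2.06 ± 0.810) × 10^13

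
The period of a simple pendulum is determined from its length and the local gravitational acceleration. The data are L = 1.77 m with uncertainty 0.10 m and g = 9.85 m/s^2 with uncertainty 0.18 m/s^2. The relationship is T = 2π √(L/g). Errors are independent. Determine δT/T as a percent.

Each factor contributes (exponent × relative error)² to (δT/T)²:
  (½·δL/L)² = (0.5×0.0565)² = 0.000798;  (−½·δg/g)² = (-0.5×0.0183)² = 8.35e-05
δT/T = √(0.000881) = 0.0297

2.97%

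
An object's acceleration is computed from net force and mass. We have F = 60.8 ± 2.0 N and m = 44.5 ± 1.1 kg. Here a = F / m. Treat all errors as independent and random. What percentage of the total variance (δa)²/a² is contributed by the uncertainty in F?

(δa/a)² = (1·δF/F)² + (-1·δm/m)²
  F term: (1×0.0329)² = 0.00108
  m term: (-1×0.0247)² = 0.000611
Total = 0.00169. Share from F = 0.00108/0.00169 = 0.639.

63.9%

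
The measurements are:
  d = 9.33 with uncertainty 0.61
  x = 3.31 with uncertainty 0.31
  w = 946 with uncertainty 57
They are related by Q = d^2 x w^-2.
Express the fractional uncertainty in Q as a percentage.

Since Q is a product/quotient, work with relative uncertainties:
  (2·δd/d)² = (2×0.0654)² = 0.0171;  (1·δx/x)² = (1×0.0937)² = 0.00877;  (-2·δw/w)² = (-2×0.0603)² = 0.0145
δQ/Q = √(0.0404) = 0.201

20.1%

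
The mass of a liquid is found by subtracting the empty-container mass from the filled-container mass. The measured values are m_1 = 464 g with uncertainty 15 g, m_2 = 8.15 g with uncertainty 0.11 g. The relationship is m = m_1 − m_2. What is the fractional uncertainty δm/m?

For a sum/difference, combine absolute errors in quadrature:
  (δm_1)² = 225;  (δm_2)² = 0.0121
δm = √(225) = 15.0 g
m = 456 g, so δm/m = 15.0/456 = 0.0329.

0.0329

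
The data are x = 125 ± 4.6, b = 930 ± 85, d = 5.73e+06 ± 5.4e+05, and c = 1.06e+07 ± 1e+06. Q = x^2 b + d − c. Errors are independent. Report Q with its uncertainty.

Let p = x^2·b = 1.45e+07. δp/p = √((2·δx/x)² + (1·δb/b)²) = √(0.00542 + 0.00835) = 0.117, so δp = 1.71e+06.
Q = p + d − c: δQ = √(δp² + δd² + δc²) = √(2.91e+12 + 2.92e+11 + 1e+12) = 2.05e+06
Q = 9.66e+06.

(9.66 ± 2.05) × 10^6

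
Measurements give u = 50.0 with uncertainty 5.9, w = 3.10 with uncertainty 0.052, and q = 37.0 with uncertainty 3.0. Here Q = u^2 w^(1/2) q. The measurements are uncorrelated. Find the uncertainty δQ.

Q is a product of powers, so relative uncertainties combine in quadrature:
  (2·δu/u)² = (2×0.118)² = 0.0557;  (½·δw/w)² = (0.5×0.0168)² = 7.03e-05;  (1·δq/q)² = (1×0.0811)² = 0.00657
δQ/Q = √(0.0623) = 0.250
Q = 1.63e+05, so δQ = 0.250 × 1.63e+05 = 40700.

40700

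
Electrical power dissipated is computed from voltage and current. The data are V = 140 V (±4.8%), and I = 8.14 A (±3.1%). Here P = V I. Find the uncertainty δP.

Relative error in a monomial: (δP/P)² = Σ (nᵢ · δxᵢ/xᵢ)².
  (1·δV/V)² = (1×0.0480)² = 0.00230;  (1·δI/I)² = (1×0.0310)² = 0.000961
δP/P = √(0.00327) = 0.0571
P = 1140 W, so δP = 0.0571 × 1140 = 65.1 W.

65.1 W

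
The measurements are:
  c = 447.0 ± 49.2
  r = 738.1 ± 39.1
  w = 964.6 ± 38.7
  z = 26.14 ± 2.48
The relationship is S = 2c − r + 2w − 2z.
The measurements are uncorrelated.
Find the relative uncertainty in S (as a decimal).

Each term contributes (cᵢ δxᵢ)² to (δS)²:
  (2·δc)² = 9680;  (δr)² = 1530;  (2·δw)² = 5990;  (2·δz)² = 24.6
δS = √(17200) = 131
S = 2033, so δS/S = 131/2033 = 0.0646.

0.0646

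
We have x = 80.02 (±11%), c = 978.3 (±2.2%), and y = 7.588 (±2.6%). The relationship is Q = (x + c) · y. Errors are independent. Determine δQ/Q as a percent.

3.40%

Let u = x + c = 1058. δu = √(δx² + δc²) = √(77.5 + 463) = 23.3, so δu/u = 0.0220.
Q is then a monomial in u, y:
δQ/Q = √((δu/u)² + (1·δy/y)²) = √(0.000483 + 0.000676) = 0.0340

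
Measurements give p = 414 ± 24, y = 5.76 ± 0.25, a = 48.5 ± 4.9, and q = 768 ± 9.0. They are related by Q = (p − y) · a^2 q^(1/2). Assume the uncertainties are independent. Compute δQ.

5.6e+06

Let u = p − y = 408. δu = √(δp² + δy²) = √(576 + 0.0625) = 24.0, so δu/u = 0.0588.
Q is then a monomial in u, a, q:
δQ/Q = √((δu/u)² + (2·δa/a)² + (½·δq/q)²) = √(0.00346 + 0.0408 + 3.43e-05) = 0.211
Q = 2.66e+07, so δQ = 0.211 × 2.66e+07 = 5.6e+06.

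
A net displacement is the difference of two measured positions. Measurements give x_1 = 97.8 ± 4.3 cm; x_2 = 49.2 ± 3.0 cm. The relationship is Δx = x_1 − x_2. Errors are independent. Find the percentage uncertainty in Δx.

10.8%

Δx is a linear combination, so absolute uncertainties add in quadrature:
  (δx_1)² = 18.5;  (δx_2)² = 9.00
δΔx = √(27.5) = 5.24 cm
Δx = 48.6 cm, so δΔx/Δx = 5.24/48.6 = 0.108.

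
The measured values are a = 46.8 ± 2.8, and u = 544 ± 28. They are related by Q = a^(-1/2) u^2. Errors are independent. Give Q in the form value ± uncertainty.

For a monomial Q ∝ a^(-1/2), u^2, fractional errors add in quadrature:
  (−½·δa/a)² = (-0.5×0.0598)² = 0.000895;  (2·δu/u)² = (2×0.0515)² = 0.0106
δQ/Q = √(0.0115) = 0.107
Q = 43300, so δQ = 0.107 × 43300 = 4640.

43300 ± 4640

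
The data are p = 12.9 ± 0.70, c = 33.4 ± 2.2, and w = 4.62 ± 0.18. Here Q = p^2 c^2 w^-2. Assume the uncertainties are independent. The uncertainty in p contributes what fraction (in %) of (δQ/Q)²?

(δQ/Q)² = (2·δp/p)² + (2·δc/c)² + (-2·δw/w)²
  p term: (2×0.0543)² = 0.0118
  c term: (2×0.0659)² = 0.0174
  w term: (-2×0.0390)² = 0.00607
Total = 0.0352. Share from p = 0.0118/0.0352 = 0.335.

33.5%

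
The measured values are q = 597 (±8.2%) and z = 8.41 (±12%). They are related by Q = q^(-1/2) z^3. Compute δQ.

Since Q is a product/quotient, work with relative uncertainties:
  (−½·δq/q)² = (-0.5×0.0820)² = 0.00168;  (3·δz/z)² = (3×0.120)² = 0.130
δQ/Q = √(0.131) = 0.362
Q = 24.3, so δQ = 0.362 × 24.3 = 8.82.

8.82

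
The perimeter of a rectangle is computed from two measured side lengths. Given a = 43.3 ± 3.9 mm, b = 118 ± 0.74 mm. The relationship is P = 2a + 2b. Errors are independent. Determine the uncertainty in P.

7.94 mm

Each term contributes (cᵢ δxᵢ)² to (δP)²:
  (2·δa)² = 60.8;  (2·δb)² = 2.19
δP = √(63.0) = 7.94 mm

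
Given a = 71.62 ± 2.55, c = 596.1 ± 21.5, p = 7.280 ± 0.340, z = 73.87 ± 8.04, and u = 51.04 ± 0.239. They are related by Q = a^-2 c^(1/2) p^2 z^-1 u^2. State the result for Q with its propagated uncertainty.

Products/powers → add relative errors in quadrature, weighted by exponent:
  (-2·δa/a)² = (-2×0.0356)² = 0.00507;  (½·δc/c)² = (0.5×0.0361)² = 0.000325;  (2·δp/p)² = (2×0.0467)² = 0.00872;  (-1·δz/z)² = (-1×0.109)² = 0.0118;  (2·δu/u)² = (2×0.00468)² = 8.77e-05
δQ/Q = √(0.0261) = 0.161
Q = 8.896, so δQ = 0.161 × 8.896 = 1.44.

8.896 ± 1.44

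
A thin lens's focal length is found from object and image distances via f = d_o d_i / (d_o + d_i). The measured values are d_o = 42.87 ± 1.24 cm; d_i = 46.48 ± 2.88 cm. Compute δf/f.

∂f/∂d_o = (d_i/(d_o+d_i))² = 0.271;  ∂f/∂d_i = (d_o/(d_o+d_i))² = 0.230
δf = √((∂f/∂d_o · δd_o)² + (∂f/∂d_i · δd_i)²) = √(0.113 + 0.440) = 0.743 cm
f = 22.30 cm, so δf/f = 0.743/22.30 = 0.0333.

0.0333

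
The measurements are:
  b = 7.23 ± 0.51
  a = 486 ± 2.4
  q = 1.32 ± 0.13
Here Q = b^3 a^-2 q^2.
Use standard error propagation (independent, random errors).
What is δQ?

0.000806

Since Q is a product/quotient, work with relative uncertainties:
  (3·δb/b)² = (3×0.0705)² = 0.0448;  (-2·δa/a)² = (-2×0.00494)² = 9.75e-05;  (2·δq/q)² = (2×0.0985)² = 0.0388
δQ/Q = √(0.0837) = 0.289
Q = 0.00279, so δQ = 0.289 × 0.00279 = 0.000806.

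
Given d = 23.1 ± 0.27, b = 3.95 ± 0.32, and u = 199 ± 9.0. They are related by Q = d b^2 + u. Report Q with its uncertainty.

Let p = d·b^2 = 360. δp/p = √((1·δd/d)² + (2·δb/b)²) = √(0.000137 + 0.0263) = 0.162, so δp = 58.5.
Q = p + u: δQ = √(δp² + δu²) = √(3430 + 81.0) = 59.2
Q = 559.

559 ± 59.2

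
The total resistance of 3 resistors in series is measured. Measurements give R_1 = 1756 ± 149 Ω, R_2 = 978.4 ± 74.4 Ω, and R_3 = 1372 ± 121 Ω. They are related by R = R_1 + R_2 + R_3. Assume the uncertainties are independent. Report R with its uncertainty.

Sums and differences: (δR)² = Σ (cᵢ δxᵢ)².
  (δR_1)² = 22200;  (δR_2)² = 5540;  (δR_3)² = 14600
δR = √(42400) = 206 Ω
R = 4106 Ω.

4106 ± 206 Ω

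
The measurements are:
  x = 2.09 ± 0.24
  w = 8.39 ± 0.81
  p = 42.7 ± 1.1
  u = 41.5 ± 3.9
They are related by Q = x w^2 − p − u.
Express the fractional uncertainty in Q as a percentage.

52.9%

Let h = x·w^2 = 147. δh/h = √((1·δx/x)² + (2·δw/w)²) = √(0.0132 + 0.0373) = 0.225, so δh = 33.1.
Q = h − p − u: δQ = √(δh² + δp² + δu²) = √(1090 + 1.21 + 15.2) = 33.3
Q = 62.9, so δQ/Q = 33.3/62.9 = 0.529.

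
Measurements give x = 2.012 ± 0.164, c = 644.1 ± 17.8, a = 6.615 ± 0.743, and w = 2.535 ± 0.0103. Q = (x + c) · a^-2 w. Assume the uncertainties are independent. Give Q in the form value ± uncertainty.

37.43 ± 8.47

Let u = x + c = 646.1. δu = √(δx² + δc²) = √(0.0269 + 317) = 17.8, so δu/u = 0.0276.
Q is then a monomial in u, a, w:
δQ/Q = √((δu/u)² + (-2·δa/a)² + (1·δw/w)²) = √(0.000759 + 0.0505 + 1.65e-05) = 0.226
Q = 37.43, so δQ = 0.226 × 37.43 = 8.47.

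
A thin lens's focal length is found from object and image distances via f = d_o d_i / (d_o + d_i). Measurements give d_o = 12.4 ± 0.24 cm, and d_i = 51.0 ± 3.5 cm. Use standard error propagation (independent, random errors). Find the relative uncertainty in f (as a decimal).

∂f/∂d_o = (d_i/(d_o+d_i))² = 0.647;  ∂f/∂d_i = (d_o/(d_o+d_i))² = 0.0383
δf = √((∂f/∂d_o · δd_o)² + (∂f/∂d_i · δd_i)²) = √(0.0241 + 0.0179) = 0.205 cm
f = 9.97 cm, so δf/f = 0.205/9.97 = 0.0206.

0.0206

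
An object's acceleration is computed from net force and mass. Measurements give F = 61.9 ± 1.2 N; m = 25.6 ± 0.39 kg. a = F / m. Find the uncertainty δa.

0.0596 m/s^2

For a monomial a ∝ F, m^-1, fractional errors add in quadrature:
  (1·δF/F)² = (1×0.0194)² = 0.000376;  (-1·δm/m)² = (-1×0.0152)² = 0.000232
δa/a = √(0.000608) = 0.0247
a = 2.42 m/s^2, so δa = 0.0247 × 2.42 = 0.0596 m/s^2.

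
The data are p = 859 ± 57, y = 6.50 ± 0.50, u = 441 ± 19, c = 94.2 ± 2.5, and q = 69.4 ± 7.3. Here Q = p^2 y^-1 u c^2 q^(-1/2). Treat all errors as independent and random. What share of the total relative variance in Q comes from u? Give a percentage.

(δQ/Q)² = (2·δp/p)² + (-1·δy/y)² + (1·δu/u)² + (2·δc/c)² + (−½·δq/q)²
  p term: (2×0.0664)² = 0.0176
  y term: (-1×0.0769)² = 0.00592
  u term: (1×0.0431)² = 0.00186
  c term: (2×0.0265)² = 0.00282
  q term: (-0.5×0.105)² = 0.00277
Total = 0.0310. Share from u = 0.00186/0.0310 = 0.0599.

5.99%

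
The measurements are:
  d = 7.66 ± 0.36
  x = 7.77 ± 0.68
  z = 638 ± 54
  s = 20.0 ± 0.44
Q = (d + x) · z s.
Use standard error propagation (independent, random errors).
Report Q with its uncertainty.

(1.97 ± 0.198) × 10^5

Let u = d + x = 15.4. δu = √(δd² + δx²) = √(0.130 + 0.462) = 0.769, so δu/u = 0.0499.
Q is then a monomial in u, z, s:
δQ/Q = √((δu/u)² + (1·δz/z)² + (1·δs/s)²) = √(0.00249 + 0.00716 + 0.000484) = 0.101
Q = 1.97e+05, so δQ = 0.101 × 1.97e+05 = 19800.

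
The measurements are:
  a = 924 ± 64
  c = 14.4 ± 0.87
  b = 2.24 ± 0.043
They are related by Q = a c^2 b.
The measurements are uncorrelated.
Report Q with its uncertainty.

(4.29 ± 0.603) × 10^5

Relative error in a monomial: (δQ/Q)² = Σ (nᵢ · δxᵢ/xᵢ)².
  (1·δa/a)² = (1×0.0693)² = 0.00480;  (2·δc/c)² = (2×0.0604)² = 0.0146;  (1·δb/b)² = (1×0.0192)² = 0.000369
δQ/Q = √(0.0198) = 0.141
Q = 4.29e+05, so δQ = 0.141 × 4.29e+05 = 60300.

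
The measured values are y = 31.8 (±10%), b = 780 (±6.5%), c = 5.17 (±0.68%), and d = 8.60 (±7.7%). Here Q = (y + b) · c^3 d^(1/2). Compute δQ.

Let u = y + b = 812. δu = √(δy² + δb²) = √(10.1 + 2570) = 50.8, so δu/u = 0.0626.
Q is then a monomial in u, c, d:
δQ/Q = √((δu/u)² + (3·δc/c)² + (½·δd/d)²) = √(0.00392 + 0.000416 + 0.00148) = 0.0763
Q = 3.29e+05, so δQ = 0.0763 × 3.29e+05 = 25100.

25100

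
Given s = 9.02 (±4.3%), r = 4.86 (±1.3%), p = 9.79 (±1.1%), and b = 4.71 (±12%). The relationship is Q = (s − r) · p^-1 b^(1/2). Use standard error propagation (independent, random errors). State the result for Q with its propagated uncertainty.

Let u = s − r = 4.16. δu = √(δs² + δr²) = √(0.150 + 0.00399) = 0.393, so δu/u = 0.0945.
Q is then a monomial in u, p, b:
δQ/Q = √((δu/u)² + (-1·δp/p)² + (½·δb/b)²) = √(0.00892 + 0.000121 + 0.00360) = 0.112
Q = 0.922, so δQ = 0.112 × 0.922 = 0.104.

0.922 ± 0.104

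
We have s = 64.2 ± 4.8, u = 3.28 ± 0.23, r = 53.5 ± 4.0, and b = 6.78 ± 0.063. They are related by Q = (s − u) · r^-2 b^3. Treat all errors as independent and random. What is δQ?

Let w = s − u = 60.9. δw = √(δs² + δu²) = √(23.0 + 0.0529) = 4.81, so δw/w = 0.0789.
Q is then a monomial in w, r, b:
δQ/Q = √((δw/w)² + (-2·δr/r)² + (3·δb/b)²) = √(0.00622 + 0.0224 + 0.000777) = 0.171
Q = 6.63, so δQ = 0.171 × 6.63 = 1.14.

1.14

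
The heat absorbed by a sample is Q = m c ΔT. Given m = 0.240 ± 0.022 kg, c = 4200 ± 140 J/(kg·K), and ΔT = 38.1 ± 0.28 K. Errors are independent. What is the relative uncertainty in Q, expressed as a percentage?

For a monomial Q ∝ m, c, ΔT, fractional errors add in quadrature:
  (1·δm/m)² = (1×0.0917)² = 0.00840;  (1·δc/c)² = (1×0.0333)² = 0.00111;  (1·δΔT/ΔT)² = (1×0.00735)² = 5.4e-05
δQ/Q = √(0.00957) = 0.0978

9.78%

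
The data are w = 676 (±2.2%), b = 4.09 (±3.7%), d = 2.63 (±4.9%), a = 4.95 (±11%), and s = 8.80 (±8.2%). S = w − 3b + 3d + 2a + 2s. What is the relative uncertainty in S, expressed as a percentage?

Sums and differences: (δS)² = Σ (cᵢ δxᵢ)².
  (δw)² = 221;  (3·δb)² = 0.206;  (3·δd)² = 0.149;  (2·δa)² = 1.19;  (2·δs)² = 2.08
δS = √(225) = 15.0
S = 699, so δS/S = 15.0/699 = 0.0214.

2.14%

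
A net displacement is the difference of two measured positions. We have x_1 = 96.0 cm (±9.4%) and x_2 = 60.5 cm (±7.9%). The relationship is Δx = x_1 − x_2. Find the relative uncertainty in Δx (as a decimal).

0.288

Sums and differences: (δΔx)² = Σ (cᵢ δxᵢ)².
  (δx_1)² = 81.4;  (δx_2)² = 22.8
δΔx = √(104) = 10.2 cm
Δx = 35.5 cm, so δΔx/Δx = 10.2/35.5 = 0.288.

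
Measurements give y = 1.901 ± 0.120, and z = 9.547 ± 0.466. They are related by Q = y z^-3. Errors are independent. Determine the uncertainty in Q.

0.000348

Since Q is a product/quotient, work with relative uncertainties:
  (1·δy/y)² = (1×0.0631)² = 0.00398;  (-3·δz/z)² = (-3×0.0488)² = 0.0214
δQ/Q = √(0.0254) = 0.159
Q = 0.002185, so δQ = 0.159 × 0.002185 = 0.000348.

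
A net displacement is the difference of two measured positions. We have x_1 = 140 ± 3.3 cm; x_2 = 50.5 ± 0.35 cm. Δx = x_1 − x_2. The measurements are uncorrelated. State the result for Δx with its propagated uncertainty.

Sums and differences: (δΔx)² = Σ (cᵢ δxᵢ)².
  (δx_1)² = 10.9;  (δx_2)² = 0.122
δΔx = √(11.0) = 3.32 cm
Δx = 89.5 cm.

89.5 ± 3.32 cm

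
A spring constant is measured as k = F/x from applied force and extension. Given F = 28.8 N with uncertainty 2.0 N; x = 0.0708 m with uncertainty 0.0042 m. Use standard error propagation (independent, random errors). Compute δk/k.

Relative error in a monomial: (δk/k)² = Σ (nᵢ · δxᵢ/xᵢ)².
  (1·δF/F)² = (1×0.0694)² = 0.00482;  (-1·δx/x)² = (-1×0.0593)² = 0.00352
δk/k = √(0.00834) = 0.0913

0.0913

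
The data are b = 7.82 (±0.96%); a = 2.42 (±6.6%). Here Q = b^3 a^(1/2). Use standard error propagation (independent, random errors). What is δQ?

32.6

For a monomial Q ∝ b^3, a^(1/2), fractional errors add in quadrature:
  (3·δb/b)² = (3×0.00960)² = 0.000829;  (½·δa/a)² = (0.5×0.0660)² = 0.00109
δQ/Q = √(0.00192) = 0.0438
Q = 744, so δQ = 0.0438 × 744 = 32.6.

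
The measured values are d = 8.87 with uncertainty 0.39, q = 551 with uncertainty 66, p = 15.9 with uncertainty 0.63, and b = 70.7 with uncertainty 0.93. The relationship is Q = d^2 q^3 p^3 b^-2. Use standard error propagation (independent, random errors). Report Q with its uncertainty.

(1.06 ± 0.412) × 10^10

For a monomial Q ∝ d^2, q^3, p^3, b^-2, fractional errors add in quadrature:
  (2·δd/d)² = (2×0.0440)² = 0.00773;  (3·δq/q)² = (3×0.120)² = 0.129;  (3·δp/p)² = (3×0.0396)² = 0.0141;  (-2·δb/b)² = (-2×0.0132)² = 0.000692
δQ/Q = √(0.152) = 0.389
Q = 1.06e+10, so δQ = 0.389 × 1.06e+10 = 4.12e+09.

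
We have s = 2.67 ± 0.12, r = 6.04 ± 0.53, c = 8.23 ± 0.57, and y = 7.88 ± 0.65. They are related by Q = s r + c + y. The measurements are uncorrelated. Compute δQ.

Let p = s·r = 16.1. δp/p = √((1·δs/s)² + (1·δr/r)²) = √(0.00202 + 0.00770) = 0.0986, so δp = 1.59.
Q = p + c + y: δQ = √(δp² + δc² + δy²) = √(2.53 + 0.325 + 0.423) = 1.81

1.81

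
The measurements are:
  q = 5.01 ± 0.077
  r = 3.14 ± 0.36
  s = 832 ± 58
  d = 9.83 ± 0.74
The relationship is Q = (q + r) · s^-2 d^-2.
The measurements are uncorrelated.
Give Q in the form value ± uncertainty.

(1.22 ± 0.256) × 10^-7

Let u = q + r = 8.15. δu = √(δq² + δr²) = √(0.00593 + 0.130) = 0.368, so δu/u = 0.0452.
Q is then a monomial in u, s, d:
δQ/Q = √((δu/u)² + (-2·δs/s)² + (-2·δd/d)²) = √(0.00204 + 0.0194 + 0.0227) = 0.210
Q = 1.22e-07, so δQ = 0.210 × 1.22e-07 = 2.56e-08.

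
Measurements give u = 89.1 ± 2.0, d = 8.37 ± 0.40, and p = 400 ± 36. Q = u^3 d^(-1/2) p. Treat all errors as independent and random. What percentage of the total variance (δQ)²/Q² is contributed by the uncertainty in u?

(δQ/Q)² = (3·δu/u)² + (−½·δd/d)² + (1·δp/p)²
  u term: (3×0.0224)² = 0.00453
  d term: (-0.5×0.0478)² = 0.000571
  p term: (1×0.0900)² = 0.00810
Total = 0.0132. Share from u = 0.00453/0.0132 = 0.343.

34.3%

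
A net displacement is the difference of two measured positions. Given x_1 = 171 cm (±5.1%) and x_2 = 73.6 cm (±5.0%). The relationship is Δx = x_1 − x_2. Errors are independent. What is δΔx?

Each term contributes (cᵢ δxᵢ)² to (δΔx)²:
  (δx_1)² = 76.1;  (δx_2)² = 13.5
δΔx = √(89.6) = 9.47 cm

9.47 cm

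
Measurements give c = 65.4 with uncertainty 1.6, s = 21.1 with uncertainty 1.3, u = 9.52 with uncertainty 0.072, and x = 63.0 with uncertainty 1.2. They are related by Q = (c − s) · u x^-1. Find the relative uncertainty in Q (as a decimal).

0.0508

Let w = c − s = 44.3. δw = √(δc² + δs²) = √(2.56 + 1.69) = 2.06, so δw/w = 0.0465.
Q is then a monomial in w, u, x:
δQ/Q = √((δw/w)² + (1·δu/u)² + (-1·δx/x)²) = √(0.00217 + 5.72e-05 + 0.000363) = 0.0508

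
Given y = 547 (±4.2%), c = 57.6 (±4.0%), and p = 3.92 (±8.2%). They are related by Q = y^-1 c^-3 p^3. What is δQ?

Each factor contributes (exponent × relative error)² to (δQ/Q)²:
  (-1·δy/y)² = (-1×0.0420)² = 0.00176;  (-3·δc/c)² = (-3×0.0400)² = 0.0144;  (3·δp/p)² = (3×0.0820)² = 0.0605
δQ/Q = √(0.0767) = 0.277
Q = 5.76e-07, so δQ = 0.277 × 5.76e-07 = 1.6e-07.

1.6e-07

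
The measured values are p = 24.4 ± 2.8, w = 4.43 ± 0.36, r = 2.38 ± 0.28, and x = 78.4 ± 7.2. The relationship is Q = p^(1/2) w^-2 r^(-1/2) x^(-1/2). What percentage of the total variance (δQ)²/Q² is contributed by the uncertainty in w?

74.9%

(δQ/Q)² = (½·δp/p)² + (-2·δw/w)² + (−½·δr/r)² + (−½·δx/x)²
  p term: (0.5×0.115)² = 0.00329
  w term: (-2×0.0813)² = 0.0264
  r term: (-0.5×0.118)² = 0.00346
  x term: (-0.5×0.0918)² = 0.00211
Total = 0.0353. Share from w = 0.0264/0.0353 = 0.749.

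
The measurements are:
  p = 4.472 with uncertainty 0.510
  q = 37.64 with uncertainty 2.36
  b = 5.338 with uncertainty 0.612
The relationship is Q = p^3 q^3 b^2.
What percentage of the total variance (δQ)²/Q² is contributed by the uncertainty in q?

(δQ/Q)² = (3·δp/p)² + (3·δq/q)² + (2·δb/b)²
  p term: (3×0.114)² = 0.117
  q term: (3×0.0627)² = 0.0354
  b term: (2×0.115)² = 0.0526
Total = 0.205. Share from q = 0.0354/0.205 = 0.173.

17.3%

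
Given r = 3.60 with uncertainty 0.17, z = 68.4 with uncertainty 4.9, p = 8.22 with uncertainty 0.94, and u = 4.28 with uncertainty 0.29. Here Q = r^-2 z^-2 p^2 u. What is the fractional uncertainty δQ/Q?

0.294

Since Q is a product/quotient, work with relative uncertainties:
  (-2·δr/r)² = (-2×0.0472)² = 0.00892;  (-2·δz/z)² = (-2×0.0716)² = 0.0205;  (2·δp/p)² = (2×0.114)² = 0.0523;  (1·δu/u)² = (1×0.0678)² = 0.00459
δQ/Q = √(0.0863) = 0.294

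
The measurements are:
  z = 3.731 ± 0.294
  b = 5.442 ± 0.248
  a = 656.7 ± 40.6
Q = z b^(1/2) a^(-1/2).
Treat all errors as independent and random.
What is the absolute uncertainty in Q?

Since Q is a product/quotient, work with relative uncertainties:
  (1·δz/z)² = (1×0.0788)² = 0.00621;  (½·δb/b)² = (0.5×0.0456)² = 0.000519;  (−½·δa/a)² = (-0.5×0.0618)² = 0.000956
δQ/Q = √(0.00768) = 0.0877
Q = 0.3396, so δQ = 0.0877 × 0.3396 = 0.0298.

0.0298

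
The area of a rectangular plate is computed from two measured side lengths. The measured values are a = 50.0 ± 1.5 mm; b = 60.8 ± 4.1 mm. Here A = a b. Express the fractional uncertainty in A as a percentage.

7.38%

For a monomial A ∝ a, b, fractional errors add in quadrature:
  (1·δa/a)² = (1×0.0300)² = 0.000900;  (1·δb/b)² = (1×0.0674)² = 0.00455
δA/A = √(0.00545) = 0.0738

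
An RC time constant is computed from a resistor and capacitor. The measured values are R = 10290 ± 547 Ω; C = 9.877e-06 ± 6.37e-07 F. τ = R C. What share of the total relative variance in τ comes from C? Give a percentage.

59.5%

(δτ/τ)² = (1·δR/R)² + (1·δC/C)²
  R term: (1×0.0532)² = 0.00283
  C term: (1×0.0645)² = 0.00416
Total = 0.00699. Share from C = 0.00416/0.00699 = 0.595.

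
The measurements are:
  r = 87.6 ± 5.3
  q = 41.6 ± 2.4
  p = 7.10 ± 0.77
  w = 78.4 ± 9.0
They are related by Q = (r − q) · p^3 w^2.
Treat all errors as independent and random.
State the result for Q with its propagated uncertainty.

(1.01 ± 0.423) × 10^8

Let u = r − q = 46.0. δu = √(δr² + δq²) = √(28.1 + 5.76) = 5.82, so δu/u = 0.126.
Q is then a monomial in u, p, w:
δQ/Q = √((δu/u)² + (3·δp/p)² + (2·δw/w)²) = √(0.0160 + 0.106 + 0.0527) = 0.418
Q = 1.01e+08, so δQ = 0.418 × 1.01e+08 = 4.23e+07.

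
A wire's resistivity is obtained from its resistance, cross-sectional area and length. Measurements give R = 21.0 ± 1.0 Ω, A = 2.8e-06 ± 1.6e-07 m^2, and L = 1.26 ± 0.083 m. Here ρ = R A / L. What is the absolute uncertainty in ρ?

4.64e-06 Ω·m

Since ρ is a product/quotient, work with relative uncertainties:
  (1·δR/R)² = (1×0.0476)² = 0.00227;  (1·δA/A)² = (1×0.0571)² = 0.00327;  (-1·δL/L)² = (-1×0.0659)² = 0.00434
δρ/ρ = √(0.00987) = 0.0994
ρ = 4.67e-05 Ω·m, so δρ = 0.0994 × 4.67e-05 = 4.64e-06 Ω·m.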